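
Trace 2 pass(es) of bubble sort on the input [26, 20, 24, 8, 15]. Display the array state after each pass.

After pass 1: [20, 24, 8, 15, 26] (4 swaps)
After pass 2: [20, 8, 15, 24, 26] (2 swaps)
Total swaps: 6


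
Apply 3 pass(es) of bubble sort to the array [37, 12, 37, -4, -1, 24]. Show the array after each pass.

After pass 1: [12, 37, -4, -1, 24, 37] (4 swaps)
After pass 2: [12, -4, -1, 24, 37, 37] (3 swaps)
After pass 3: [-4, -1, 12, 24, 37, 37] (2 swaps)
Total swaps: 9


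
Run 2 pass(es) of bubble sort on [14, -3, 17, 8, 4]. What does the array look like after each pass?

After pass 1: [-3, 14, 8, 4, 17] (3 swaps)
After pass 2: [-3, 8, 4, 14, 17] (2 swaps)
Total swaps: 5


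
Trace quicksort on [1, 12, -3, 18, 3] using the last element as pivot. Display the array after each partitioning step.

Partition 1: pivot=3 at index 2 -> [1, -3, 3, 18, 12]
Partition 2: pivot=-3 at index 0 -> [-3, 1, 3, 18, 12]
Partition 3: pivot=12 at index 3 -> [-3, 1, 3, 12, 18]


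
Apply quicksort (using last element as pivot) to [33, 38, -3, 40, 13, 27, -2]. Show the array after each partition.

Partition 1: pivot=-2 at index 1 -> [-3, -2, 33, 40, 13, 27, 38]
Partition 2: pivot=38 at index 5 -> [-3, -2, 33, 13, 27, 38, 40]
Partition 3: pivot=27 at index 3 -> [-3, -2, 13, 27, 33, 38, 40]


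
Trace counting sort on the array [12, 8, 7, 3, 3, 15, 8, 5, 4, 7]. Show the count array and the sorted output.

Count array: [0, 0, 0, 2, 1, 1, 0, 2, 2, 0, 0, 0, 1, 0, 0, 1]
(count[i] = number of elements equal to i)
Cumulative count: [0, 0, 0, 2, 3, 4, 4, 6, 8, 8, 8, 8, 9, 9, 9, 10]
Sorted: [3, 3, 4, 5, 7, 7, 8, 8, 12, 15]


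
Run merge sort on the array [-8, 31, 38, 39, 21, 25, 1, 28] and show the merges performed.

Divide and conquer:
  Merge [-8] + [31] -> [-8, 31]
  Merge [38] + [39] -> [38, 39]
  Merge [-8, 31] + [38, 39] -> [-8, 31, 38, 39]
  Merge [21] + [25] -> [21, 25]
  Merge [1] + [28] -> [1, 28]
  Merge [21, 25] + [1, 28] -> [1, 21, 25, 28]
  Merge [-8, 31, 38, 39] + [1, 21, 25, 28] -> [-8, 1, 21, 25, 28, 31, 38, 39]


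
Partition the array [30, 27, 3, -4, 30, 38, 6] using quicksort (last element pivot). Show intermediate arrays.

Partition 1: pivot=6 at index 2 -> [3, -4, 6, 27, 30, 38, 30]
Partition 2: pivot=-4 at index 0 -> [-4, 3, 6, 27, 30, 38, 30]
Partition 3: pivot=30 at index 5 -> [-4, 3, 6, 27, 30, 30, 38]
Partition 4: pivot=30 at index 4 -> [-4, 3, 6, 27, 30, 30, 38]


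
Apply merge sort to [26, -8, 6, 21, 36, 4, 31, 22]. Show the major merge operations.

Divide and conquer:
  Merge [26] + [-8] -> [-8, 26]
  Merge [6] + [21] -> [6, 21]
  Merge [-8, 26] + [6, 21] -> [-8, 6, 21, 26]
  Merge [36] + [4] -> [4, 36]
  Merge [31] + [22] -> [22, 31]
  Merge [4, 36] + [22, 31] -> [4, 22, 31, 36]
  Merge [-8, 6, 21, 26] + [4, 22, 31, 36] -> [-8, 4, 6, 21, 22, 26, 31, 36]


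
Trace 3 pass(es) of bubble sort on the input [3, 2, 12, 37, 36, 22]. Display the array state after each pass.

After pass 1: [2, 3, 12, 36, 22, 37] (3 swaps)
After pass 2: [2, 3, 12, 22, 36, 37] (1 swaps)
After pass 3: [2, 3, 12, 22, 36, 37] (0 swaps)
Total swaps: 4


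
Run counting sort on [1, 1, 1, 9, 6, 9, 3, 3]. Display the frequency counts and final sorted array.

Count array: [0, 3, 0, 2, 0, 0, 1, 0, 0, 2]
(count[i] = number of elements equal to i)
Cumulative count: [0, 3, 3, 5, 5, 5, 6, 6, 6, 8]
Sorted: [1, 1, 1, 3, 3, 6, 9, 9]


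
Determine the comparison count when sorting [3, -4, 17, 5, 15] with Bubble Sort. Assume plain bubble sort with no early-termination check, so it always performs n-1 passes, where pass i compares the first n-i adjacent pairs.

Pass 1: compare adjacent pairs (0,1)..(3,4) = 4 comparison(s), 3 swap(s) -> [-4, 3, 5, 15, 17]
Pass 2: compare adjacent pairs (0,1)..(2,3) = 3 comparison(s), 0 swap(s) -> [-4, 3, 5, 15, 17]
Pass 3: compare adjacent pairs (0,1)..(1,2) = 2 comparison(s), 0 swap(s) -> [-4, 3, 5, 15, 17]
Pass 4: compare adjacent pairs (0,1)..(0,1) = 1 comparison(s), 0 swap(s) -> [-4, 3, 5, 15, 17]
Total comparisons: 4 + 3 + 2 + 1 = 10


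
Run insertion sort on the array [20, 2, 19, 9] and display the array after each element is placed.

First element 20 is already 'sorted'
Insert 2: shifted 1 elements -> [2, 20, 19, 9]
Insert 19: shifted 1 elements -> [2, 19, 20, 9]
Insert 9: shifted 2 elements -> [2, 9, 19, 20]


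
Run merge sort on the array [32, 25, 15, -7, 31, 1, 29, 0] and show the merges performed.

Divide and conquer:
  Merge [32] + [25] -> [25, 32]
  Merge [15] + [-7] -> [-7, 15]
  Merge [25, 32] + [-7, 15] -> [-7, 15, 25, 32]
  Merge [31] + [1] -> [1, 31]
  Merge [29] + [0] -> [0, 29]
  Merge [1, 31] + [0, 29] -> [0, 1, 29, 31]
  Merge [-7, 15, 25, 32] + [0, 1, 29, 31] -> [-7, 0, 1, 15, 25, 29, 31, 32]


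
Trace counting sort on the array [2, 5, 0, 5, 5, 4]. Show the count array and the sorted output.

Count array: [1, 0, 1, 0, 1, 3]
(count[i] = number of elements equal to i)
Cumulative count: [1, 1, 2, 2, 3, 6]
Sorted: [0, 2, 4, 5, 5, 5]


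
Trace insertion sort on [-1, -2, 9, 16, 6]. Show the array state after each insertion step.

First element -1 is already 'sorted'
Insert -2: shifted 1 elements -> [-2, -1, 9, 16, 6]
Insert 9: shifted 0 elements -> [-2, -1, 9, 16, 6]
Insert 16: shifted 0 elements -> [-2, -1, 9, 16, 6]
Insert 6: shifted 2 elements -> [-2, -1, 6, 9, 16]


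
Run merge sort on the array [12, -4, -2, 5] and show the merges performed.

Divide and conquer:
  Merge [12] + [-4] -> [-4, 12]
  Merge [-2] + [5] -> [-2, 5]
  Merge [-4, 12] + [-2, 5] -> [-4, -2, 5, 12]


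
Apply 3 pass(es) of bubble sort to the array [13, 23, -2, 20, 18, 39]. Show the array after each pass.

After pass 1: [13, -2, 20, 18, 23, 39] (3 swaps)
After pass 2: [-2, 13, 18, 20, 23, 39] (2 swaps)
After pass 3: [-2, 13, 18, 20, 23, 39] (0 swaps)
Total swaps: 5


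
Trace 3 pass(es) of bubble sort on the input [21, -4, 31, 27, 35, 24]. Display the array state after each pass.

After pass 1: [-4, 21, 27, 31, 24, 35] (3 swaps)
After pass 2: [-4, 21, 27, 24, 31, 35] (1 swaps)
After pass 3: [-4, 21, 24, 27, 31, 35] (1 swaps)
Total swaps: 5


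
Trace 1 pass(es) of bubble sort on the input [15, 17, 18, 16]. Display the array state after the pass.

After pass 1: [15, 17, 16, 18] (1 swaps)
Total swaps: 1


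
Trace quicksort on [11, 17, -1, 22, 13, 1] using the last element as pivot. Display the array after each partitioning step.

Partition 1: pivot=1 at index 1 -> [-1, 1, 11, 22, 13, 17]
Partition 2: pivot=17 at index 4 -> [-1, 1, 11, 13, 17, 22]
Partition 3: pivot=13 at index 3 -> [-1, 1, 11, 13, 17, 22]


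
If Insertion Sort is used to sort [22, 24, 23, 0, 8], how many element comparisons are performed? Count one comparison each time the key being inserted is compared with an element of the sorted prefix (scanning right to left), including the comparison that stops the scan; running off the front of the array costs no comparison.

Insert 24: 22 <= 24 (stop) = 1 comparison(s) -> [22, 24, 23, 0, 8]
Insert 23: 24 > 23 (shift), 22 <= 23 (stop) = 2 comparison(s) -> [22, 23, 24, 0, 8]
Insert 0: 24 > 0 (shift), 23 > 0 (shift), 22 > 0 (shift), reached front = 3 comparison(s) -> [0, 22, 23, 24, 8]
Insert 8: 24 > 8 (shift), 23 > 8 (shift), 22 > 8 (shift), 0 <= 8 (stop) = 4 comparison(s) -> [0, 8, 22, 23, 24]
Total comparisons: 1 + 2 + 3 + 4 = 10


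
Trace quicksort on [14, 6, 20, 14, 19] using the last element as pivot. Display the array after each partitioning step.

Partition 1: pivot=19 at index 3 -> [14, 6, 14, 19, 20]
Partition 2: pivot=14 at index 2 -> [14, 6, 14, 19, 20]
Partition 3: pivot=6 at index 0 -> [6, 14, 14, 19, 20]


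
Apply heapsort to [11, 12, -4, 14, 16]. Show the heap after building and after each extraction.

Build heap: [16, 14, -4, 11, 12]
Extract 16: [14, 12, -4, 11, 16]
Extract 14: [12, 11, -4, 14, 16]
Extract 12: [11, -4, 12, 14, 16]
Extract 11: [-4, 11, 12, 14, 16]


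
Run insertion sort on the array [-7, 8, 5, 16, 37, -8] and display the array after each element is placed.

First element -7 is already 'sorted'
Insert 8: shifted 0 elements -> [-7, 8, 5, 16, 37, -8]
Insert 5: shifted 1 elements -> [-7, 5, 8, 16, 37, -8]
Insert 16: shifted 0 elements -> [-7, 5, 8, 16, 37, -8]
Insert 37: shifted 0 elements -> [-7, 5, 8, 16, 37, -8]
Insert -8: shifted 5 elements -> [-8, -7, 5, 8, 16, 37]


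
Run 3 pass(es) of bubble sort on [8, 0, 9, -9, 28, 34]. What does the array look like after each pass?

After pass 1: [0, 8, -9, 9, 28, 34] (2 swaps)
After pass 2: [0, -9, 8, 9, 28, 34] (1 swaps)
After pass 3: [-9, 0, 8, 9, 28, 34] (1 swaps)
Total swaps: 4


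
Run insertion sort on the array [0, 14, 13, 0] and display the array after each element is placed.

First element 0 is already 'sorted'
Insert 14: shifted 0 elements -> [0, 14, 13, 0]
Insert 13: shifted 1 elements -> [0, 13, 14, 0]
Insert 0: shifted 2 elements -> [0, 0, 13, 14]


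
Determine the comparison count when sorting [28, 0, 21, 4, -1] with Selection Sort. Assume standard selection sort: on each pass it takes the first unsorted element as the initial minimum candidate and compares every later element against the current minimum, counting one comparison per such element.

Pass 1: scan indices 1..4 for the minimum = 4 comparison(s); min is -1, place at index 0 -> [-1, 0, 21, 4, 28]
Pass 2: scan indices 2..4 for the minimum = 3 comparison(s); min is 0, place at index 1 -> [-1, 0, 21, 4, 28]
Pass 3: scan indices 3..4 for the minimum = 2 comparison(s); min is 4, place at index 2 -> [-1, 0, 4, 21, 28]
Pass 4: scan indices 4..4 for the minimum = 1 comparison(s); min is 21, place at index 3 -> [-1, 0, 4, 21, 28]
Selection sort always scans the whole unsorted suffix, so the count is (n-1) + (n-2) + ... + 1 = n(n-1)/2 = 5*4/2 = 10 regardless of the input order.
Total comparisons: 4 + 3 + 2 + 1 = 10


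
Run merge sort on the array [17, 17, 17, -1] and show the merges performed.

Divide and conquer:
  Merge [17] + [17] -> [17, 17]
  Merge [17] + [-1] -> [-1, 17]
  Merge [17, 17] + [-1, 17] -> [-1, 17, 17, 17]


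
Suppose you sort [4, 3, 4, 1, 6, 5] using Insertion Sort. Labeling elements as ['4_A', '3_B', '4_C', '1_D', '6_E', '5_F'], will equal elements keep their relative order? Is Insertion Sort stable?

Trace Insertion Sort on the labeled array (the key is the number; the letter only tracks identity):
  Insert 3_B at index 0: [3_B, 4_A, 4_C, 1_D, 6_E, 5_F]
  Insert 4_C at index 2: [3_B, 4_A, 4_C, 1_D, 6_E, 5_F]
  Insert 1_D at index 0: [1_D, 3_B, 4_A, 4_C, 6_E, 5_F]
  Insert 6_E at index 4: [1_D, 3_B, 4_A, 4_C, 6_E, 5_F]
  Insert 5_F at index 4: [1_D, 3_B, 4_A, 4_C, 5_F, 6_E]
Final order: [1_D, 3_B, 4_A, 4_C, 5_F, 6_E]
Equal keys:
  value 4: originally 4_A, 4_C; after sorting 4_A, 4_C -> order preserved
All equal keys kept their original relative order. Insertion Sort is stable: elements are shifted only while they are strictly greater than the key, so a key is inserted after any equal elements already placed.
Answer: Stable


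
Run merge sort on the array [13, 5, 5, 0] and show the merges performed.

Divide and conquer:
  Merge [13] + [5] -> [5, 13]
  Merge [5] + [0] -> [0, 5]
  Merge [5, 13] + [0, 5] -> [0, 5, 5, 13]


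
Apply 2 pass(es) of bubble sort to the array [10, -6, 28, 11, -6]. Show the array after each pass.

After pass 1: [-6, 10, 11, -6, 28] (3 swaps)
After pass 2: [-6, 10, -6, 11, 28] (1 swaps)
Total swaps: 4


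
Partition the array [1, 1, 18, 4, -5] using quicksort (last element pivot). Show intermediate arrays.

Partition 1: pivot=-5 at index 0 -> [-5, 1, 18, 4, 1]
Partition 2: pivot=1 at index 2 -> [-5, 1, 1, 4, 18]
Partition 3: pivot=18 at index 4 -> [-5, 1, 1, 4, 18]


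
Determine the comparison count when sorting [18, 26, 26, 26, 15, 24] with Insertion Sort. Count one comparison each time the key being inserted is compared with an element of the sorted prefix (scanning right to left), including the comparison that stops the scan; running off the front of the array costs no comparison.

Insert 26: 18 <= 26 (stop) = 1 comparison(s) -> [18, 26, 26, 26, 15, 24]
Insert 26: 26 <= 26 (stop) = 1 comparison(s) -> [18, 26, 26, 26, 15, 24]
Insert 26: 26 <= 26 (stop) = 1 comparison(s) -> [18, 26, 26, 26, 15, 24]
Insert 15: 26 > 15 (shift), 26 > 15 (shift), 26 > 15 (shift), 18 > 15 (shift), reached front = 4 comparison(s) -> [15, 18, 26, 26, 26, 24]
Insert 24: 26 > 24 (shift), 26 > 24 (shift), 26 > 24 (shift), 18 <= 24 (stop) = 4 comparison(s) -> [15, 18, 24, 26, 26, 26]
Total comparisons: 1 + 1 + 1 + 4 + 4 = 11


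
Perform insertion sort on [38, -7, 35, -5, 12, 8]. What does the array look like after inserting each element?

First element 38 is already 'sorted'
Insert -7: shifted 1 elements -> [-7, 38, 35, -5, 12, 8]
Insert 35: shifted 1 elements -> [-7, 35, 38, -5, 12, 8]
Insert -5: shifted 2 elements -> [-7, -5, 35, 38, 12, 8]
Insert 12: shifted 2 elements -> [-7, -5, 12, 35, 38, 8]
Insert 8: shifted 3 elements -> [-7, -5, 8, 12, 35, 38]


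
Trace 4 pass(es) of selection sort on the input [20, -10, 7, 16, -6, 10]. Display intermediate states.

Pass 1: Select minimum -10 at index 1, swap -> [-10, 20, 7, 16, -6, 10]
Pass 2: Select minimum -6 at index 4, swap -> [-10, -6, 7, 16, 20, 10]
Pass 3: Select minimum 7 at index 2, swap -> [-10, -6, 7, 16, 20, 10]
Pass 4: Select minimum 10 at index 5, swap -> [-10, -6, 7, 10, 20, 16]


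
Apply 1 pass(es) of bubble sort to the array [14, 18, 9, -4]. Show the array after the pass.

After pass 1: [14, 9, -4, 18] (2 swaps)
Total swaps: 2


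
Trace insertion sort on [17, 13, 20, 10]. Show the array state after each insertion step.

First element 17 is already 'sorted'
Insert 13: shifted 1 elements -> [13, 17, 20, 10]
Insert 20: shifted 0 elements -> [13, 17, 20, 10]
Insert 10: shifted 3 elements -> [10, 13, 17, 20]


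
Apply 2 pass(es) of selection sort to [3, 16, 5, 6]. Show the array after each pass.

Pass 1: Select minimum 3 at index 0, swap -> [3, 16, 5, 6]
Pass 2: Select minimum 5 at index 2, swap -> [3, 5, 16, 6]


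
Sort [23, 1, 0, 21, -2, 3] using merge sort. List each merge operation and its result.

Divide and conquer:
  Merge [1] + [0] -> [0, 1]
  Merge [23] + [0, 1] -> [0, 1, 23]
  Merge [-2] + [3] -> [-2, 3]
  Merge [21] + [-2, 3] -> [-2, 3, 21]
  Merge [0, 1, 23] + [-2, 3, 21] -> [-2, 0, 1, 3, 21, 23]


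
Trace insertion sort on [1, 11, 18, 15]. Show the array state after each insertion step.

First element 1 is already 'sorted'
Insert 11: shifted 0 elements -> [1, 11, 18, 15]
Insert 18: shifted 0 elements -> [1, 11, 18, 15]
Insert 15: shifted 1 elements -> [1, 11, 15, 18]


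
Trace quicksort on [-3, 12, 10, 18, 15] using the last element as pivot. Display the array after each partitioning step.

Partition 1: pivot=15 at index 3 -> [-3, 12, 10, 15, 18]
Partition 2: pivot=10 at index 1 -> [-3, 10, 12, 15, 18]


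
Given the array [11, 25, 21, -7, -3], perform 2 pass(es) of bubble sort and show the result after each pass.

After pass 1: [11, 21, -7, -3, 25] (3 swaps)
After pass 2: [11, -7, -3, 21, 25] (2 swaps)
Total swaps: 5


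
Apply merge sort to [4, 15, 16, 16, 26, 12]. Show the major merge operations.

Divide and conquer:
  Merge [15] + [16] -> [15, 16]
  Merge [4] + [15, 16] -> [4, 15, 16]
  Merge [26] + [12] -> [12, 26]
  Merge [16] + [12, 26] -> [12, 16, 26]
  Merge [4, 15, 16] + [12, 16, 26] -> [4, 12, 15, 16, 16, 26]


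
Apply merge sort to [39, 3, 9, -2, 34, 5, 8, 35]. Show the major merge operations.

Divide and conquer:
  Merge [39] + [3] -> [3, 39]
  Merge [9] + [-2] -> [-2, 9]
  Merge [3, 39] + [-2, 9] -> [-2, 3, 9, 39]
  Merge [34] + [5] -> [5, 34]
  Merge [8] + [35] -> [8, 35]
  Merge [5, 34] + [8, 35] -> [5, 8, 34, 35]
  Merge [-2, 3, 9, 39] + [5, 8, 34, 35] -> [-2, 3, 5, 8, 9, 34, 35, 39]


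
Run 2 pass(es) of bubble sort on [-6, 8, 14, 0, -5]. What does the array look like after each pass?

After pass 1: [-6, 8, 0, -5, 14] (2 swaps)
After pass 2: [-6, 0, -5, 8, 14] (2 swaps)
Total swaps: 4


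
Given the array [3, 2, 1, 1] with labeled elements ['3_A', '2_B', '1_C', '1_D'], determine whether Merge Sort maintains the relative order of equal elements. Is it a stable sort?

Trace Merge Sort on the labeled array (the key is the number; the letter only tracks identity):
  Merge [3_A] + [2_B] -> [2_B, 3_A]
  Merge [1_C] + [1_D] -> [1_C, 1_D]
  Merge [2_B, 3_A] + [1_C, 1_D] -> [1_C, 1_D, 2_B, 3_A]
Final order: [1_C, 1_D, 2_B, 3_A]
Equal keys:
  value 1: originally 1_C, 1_D; after sorting 1_C, 1_D -> order preserved
All equal keys kept their original relative order. Merge Sort is stable: when the heads of the two halves are equal the merge takes from the left half first.
Answer: Stable


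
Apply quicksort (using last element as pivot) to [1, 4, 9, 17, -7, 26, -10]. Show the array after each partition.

Partition 1: pivot=-10 at index 0 -> [-10, 4, 9, 17, -7, 26, 1]
Partition 2: pivot=1 at index 2 -> [-10, -7, 1, 17, 4, 26, 9]
Partition 3: pivot=9 at index 4 -> [-10, -7, 1, 4, 9, 26, 17]
Partition 4: pivot=17 at index 5 -> [-10, -7, 1, 4, 9, 17, 26]


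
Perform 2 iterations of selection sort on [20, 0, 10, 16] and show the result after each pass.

Pass 1: Select minimum 0 at index 1, swap -> [0, 20, 10, 16]
Pass 2: Select minimum 10 at index 2, swap -> [0, 10, 20, 16]


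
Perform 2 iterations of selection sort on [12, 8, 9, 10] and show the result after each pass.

Pass 1: Select minimum 8 at index 1, swap -> [8, 12, 9, 10]
Pass 2: Select minimum 9 at index 2, swap -> [8, 9, 12, 10]


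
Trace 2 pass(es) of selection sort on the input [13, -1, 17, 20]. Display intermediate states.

Pass 1: Select minimum -1 at index 1, swap -> [-1, 13, 17, 20]
Pass 2: Select minimum 13 at index 1, swap -> [-1, 13, 17, 20]


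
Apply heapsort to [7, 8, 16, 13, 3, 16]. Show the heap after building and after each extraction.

Build heap: [16, 13, 16, 8, 3, 7]
Extract 16: [16, 13, 7, 8, 3, 16]
Extract 16: [13, 8, 7, 3, 16, 16]
Extract 13: [8, 3, 7, 13, 16, 16]
Extract 8: [7, 3, 8, 13, 16, 16]
Extract 7: [3, 7, 8, 13, 16, 16]


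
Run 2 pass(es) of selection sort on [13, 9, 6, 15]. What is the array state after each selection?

Pass 1: Select minimum 6 at index 2, swap -> [6, 9, 13, 15]
Pass 2: Select minimum 9 at index 1, swap -> [6, 9, 13, 15]


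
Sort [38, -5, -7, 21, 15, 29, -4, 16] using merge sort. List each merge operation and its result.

Divide and conquer:
  Merge [38] + [-5] -> [-5, 38]
  Merge [-7] + [21] -> [-7, 21]
  Merge [-5, 38] + [-7, 21] -> [-7, -5, 21, 38]
  Merge [15] + [29] -> [15, 29]
  Merge [-4] + [16] -> [-4, 16]
  Merge [15, 29] + [-4, 16] -> [-4, 15, 16, 29]
  Merge [-7, -5, 21, 38] + [-4, 15, 16, 29] -> [-7, -5, -4, 15, 16, 21, 29, 38]


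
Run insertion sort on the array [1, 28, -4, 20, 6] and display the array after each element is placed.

First element 1 is already 'sorted'
Insert 28: shifted 0 elements -> [1, 28, -4, 20, 6]
Insert -4: shifted 2 elements -> [-4, 1, 28, 20, 6]
Insert 20: shifted 1 elements -> [-4, 1, 20, 28, 6]
Insert 6: shifted 2 elements -> [-4, 1, 6, 20, 28]


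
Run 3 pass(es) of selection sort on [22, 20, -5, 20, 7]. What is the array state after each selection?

Pass 1: Select minimum -5 at index 2, swap -> [-5, 20, 22, 20, 7]
Pass 2: Select minimum 7 at index 4, swap -> [-5, 7, 22, 20, 20]
Pass 3: Select minimum 20 at index 3, swap -> [-5, 7, 20, 22, 20]


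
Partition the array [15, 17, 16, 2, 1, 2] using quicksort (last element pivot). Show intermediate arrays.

Partition 1: pivot=2 at index 2 -> [2, 1, 2, 15, 17, 16]
Partition 2: pivot=1 at index 0 -> [1, 2, 2, 15, 17, 16]
Partition 3: pivot=16 at index 4 -> [1, 2, 2, 15, 16, 17]


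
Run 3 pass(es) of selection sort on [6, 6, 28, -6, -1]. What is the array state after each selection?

Pass 1: Select minimum -6 at index 3, swap -> [-6, 6, 28, 6, -1]
Pass 2: Select minimum -1 at index 4, swap -> [-6, -1, 28, 6, 6]
Pass 3: Select minimum 6 at index 3, swap -> [-6, -1, 6, 28, 6]


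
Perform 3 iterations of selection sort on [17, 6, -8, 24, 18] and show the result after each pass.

Pass 1: Select minimum -8 at index 2, swap -> [-8, 6, 17, 24, 18]
Pass 2: Select minimum 6 at index 1, swap -> [-8, 6, 17, 24, 18]
Pass 3: Select minimum 17 at index 2, swap -> [-8, 6, 17, 24, 18]


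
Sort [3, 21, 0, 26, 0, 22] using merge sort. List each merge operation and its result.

Divide and conquer:
  Merge [21] + [0] -> [0, 21]
  Merge [3] + [0, 21] -> [0, 3, 21]
  Merge [0] + [22] -> [0, 22]
  Merge [26] + [0, 22] -> [0, 22, 26]
  Merge [0, 3, 21] + [0, 22, 26] -> [0, 0, 3, 21, 22, 26]


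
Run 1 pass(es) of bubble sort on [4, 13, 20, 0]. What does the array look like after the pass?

After pass 1: [4, 13, 0, 20] (1 swaps)
Total swaps: 1


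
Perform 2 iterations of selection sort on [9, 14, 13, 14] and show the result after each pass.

Pass 1: Select minimum 9 at index 0, swap -> [9, 14, 13, 14]
Pass 2: Select minimum 13 at index 2, swap -> [9, 13, 14, 14]


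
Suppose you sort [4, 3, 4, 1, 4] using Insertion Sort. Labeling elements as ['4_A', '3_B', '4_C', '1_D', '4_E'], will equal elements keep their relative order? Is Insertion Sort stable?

Trace Insertion Sort on the labeled array (the key is the number; the letter only tracks identity):
  Insert 3_B at index 0: [3_B, 4_A, 4_C, 1_D, 4_E]
  Insert 4_C at index 2: [3_B, 4_A, 4_C, 1_D, 4_E]
  Insert 1_D at index 0: [1_D, 3_B, 4_A, 4_C, 4_E]
  Insert 4_E at index 4: [1_D, 3_B, 4_A, 4_C, 4_E]
Final order: [1_D, 3_B, 4_A, 4_C, 4_E]
Equal keys:
  value 4: originally 4_A, 4_C, 4_E; after sorting 4_A, 4_C, 4_E -> order preserved
All equal keys kept their original relative order. Insertion Sort is stable: elements are shifted only while they are strictly greater than the key, so a key is inserted after any equal elements already placed.
Answer: Stable


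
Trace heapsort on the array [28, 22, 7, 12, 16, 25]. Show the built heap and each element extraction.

Build heap: [28, 22, 25, 12, 16, 7]
Extract 28: [25, 22, 7, 12, 16, 28]
Extract 25: [22, 16, 7, 12, 25, 28]
Extract 22: [16, 12, 7, 22, 25, 28]
Extract 16: [12, 7, 16, 22, 25, 28]
Extract 12: [7, 12, 16, 22, 25, 28]


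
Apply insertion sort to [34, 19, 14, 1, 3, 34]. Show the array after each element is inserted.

First element 34 is already 'sorted'
Insert 19: shifted 1 elements -> [19, 34, 14, 1, 3, 34]
Insert 14: shifted 2 elements -> [14, 19, 34, 1, 3, 34]
Insert 1: shifted 3 elements -> [1, 14, 19, 34, 3, 34]
Insert 3: shifted 3 elements -> [1, 3, 14, 19, 34, 34]
Insert 34: shifted 0 elements -> [1, 3, 14, 19, 34, 34]


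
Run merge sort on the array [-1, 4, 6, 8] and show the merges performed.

Divide and conquer:
  Merge [-1] + [4] -> [-1, 4]
  Merge [6] + [8] -> [6, 8]
  Merge [-1, 4] + [6, 8] -> [-1, 4, 6, 8]


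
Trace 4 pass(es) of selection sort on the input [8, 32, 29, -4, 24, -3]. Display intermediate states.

Pass 1: Select minimum -4 at index 3, swap -> [-4, 32, 29, 8, 24, -3]
Pass 2: Select minimum -3 at index 5, swap -> [-4, -3, 29, 8, 24, 32]
Pass 3: Select minimum 8 at index 3, swap -> [-4, -3, 8, 29, 24, 32]
Pass 4: Select minimum 24 at index 4, swap -> [-4, -3, 8, 24, 29, 32]


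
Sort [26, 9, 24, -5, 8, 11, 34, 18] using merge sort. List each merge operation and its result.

Divide and conquer:
  Merge [26] + [9] -> [9, 26]
  Merge [24] + [-5] -> [-5, 24]
  Merge [9, 26] + [-5, 24] -> [-5, 9, 24, 26]
  Merge [8] + [11] -> [8, 11]
  Merge [34] + [18] -> [18, 34]
  Merge [8, 11] + [18, 34] -> [8, 11, 18, 34]
  Merge [-5, 9, 24, 26] + [8, 11, 18, 34] -> [-5, 8, 9, 11, 18, 24, 26, 34]


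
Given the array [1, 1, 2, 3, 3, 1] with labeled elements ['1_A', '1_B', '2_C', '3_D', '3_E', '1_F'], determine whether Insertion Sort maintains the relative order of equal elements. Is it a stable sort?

Trace Insertion Sort on the labeled array (the key is the number; the letter only tracks identity):
  Insert 1_B at index 1: [1_A, 1_B, 2_C, 3_D, 3_E, 1_F]
  Insert 2_C at index 2: [1_A, 1_B, 2_C, 3_D, 3_E, 1_F]
  Insert 3_D at index 3: [1_A, 1_B, 2_C, 3_D, 3_E, 1_F]
  Insert 3_E at index 4: [1_A, 1_B, 2_C, 3_D, 3_E, 1_F]
  Insert 1_F at index 2: [1_A, 1_B, 1_F, 2_C, 3_D, 3_E]
Final order: [1_A, 1_B, 1_F, 2_C, 3_D, 3_E]
Equal keys:
  value 1: originally 1_A, 1_B, 1_F; after sorting 1_A, 1_B, 1_F -> order preserved
  value 3: originally 3_D, 3_E; after sorting 3_D, 3_E -> order preserved
All equal keys kept their original relative order. Insertion Sort is stable: elements are shifted only while they are strictly greater than the key, so a key is inserted after any equal elements already placed.
Answer: Stable


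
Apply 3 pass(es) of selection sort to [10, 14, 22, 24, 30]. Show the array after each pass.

Pass 1: Select minimum 10 at index 0, swap -> [10, 14, 22, 24, 30]
Pass 2: Select minimum 14 at index 1, swap -> [10, 14, 22, 24, 30]
Pass 3: Select minimum 22 at index 2, swap -> [10, 14, 22, 24, 30]


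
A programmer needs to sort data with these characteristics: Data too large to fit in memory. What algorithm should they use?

Best choice: External merge sort
Reason: Minimizes disk I/O by sequential reads/writes


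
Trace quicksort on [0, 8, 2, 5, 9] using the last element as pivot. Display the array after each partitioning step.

Partition 1: pivot=9 at index 4 -> [0, 8, 2, 5, 9]
Partition 2: pivot=5 at index 2 -> [0, 2, 5, 8, 9]
Partition 3: pivot=2 at index 1 -> [0, 2, 5, 8, 9]


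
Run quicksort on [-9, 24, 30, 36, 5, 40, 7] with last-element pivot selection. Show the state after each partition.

Partition 1: pivot=7 at index 2 -> [-9, 5, 7, 36, 24, 40, 30]
Partition 2: pivot=5 at index 1 -> [-9, 5, 7, 36, 24, 40, 30]
Partition 3: pivot=30 at index 4 -> [-9, 5, 7, 24, 30, 40, 36]
Partition 4: pivot=36 at index 5 -> [-9, 5, 7, 24, 30, 36, 40]


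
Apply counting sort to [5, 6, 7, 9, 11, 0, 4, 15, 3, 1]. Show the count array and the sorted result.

Count array: [1, 1, 0, 1, 1, 1, 1, 1, 0, 1, 0, 1, 0, 0, 0, 1]
(count[i] = number of elements equal to i)
Cumulative count: [1, 2, 2, 3, 4, 5, 6, 7, 7, 8, 8, 9, 9, 9, 9, 10]
Sorted: [0, 1, 3, 4, 5, 6, 7, 9, 11, 15]


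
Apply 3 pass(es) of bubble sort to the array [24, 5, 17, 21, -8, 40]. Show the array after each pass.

After pass 1: [5, 17, 21, -8, 24, 40] (4 swaps)
After pass 2: [5, 17, -8, 21, 24, 40] (1 swaps)
After pass 3: [5, -8, 17, 21, 24, 40] (1 swaps)
Total swaps: 6


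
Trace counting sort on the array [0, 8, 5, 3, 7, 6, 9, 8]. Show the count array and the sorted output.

Count array: [1, 0, 0, 1, 0, 1, 1, 1, 2, 1]
(count[i] = number of elements equal to i)
Cumulative count: [1, 1, 1, 2, 2, 3, 4, 5, 7, 8]
Sorted: [0, 3, 5, 6, 7, 8, 8, 9]


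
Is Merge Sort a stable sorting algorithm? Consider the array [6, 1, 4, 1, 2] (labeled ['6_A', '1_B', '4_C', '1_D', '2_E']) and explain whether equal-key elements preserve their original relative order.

Trace Merge Sort on the labeled array (the key is the number; the letter only tracks identity):
  Merge [6_A] + [1_B] -> [1_B, 6_A]
  Merge [1_D] + [2_E] -> [1_D, 2_E]
  Merge [4_C] + [1_D, 2_E] -> [1_D, 2_E, 4_C]
  Merge [1_B, 6_A] + [1_D, 2_E, 4_C] -> [1_B, 1_D, 2_E, 4_C, 6_A]
Final order: [1_B, 1_D, 2_E, 4_C, 6_A]
Equal keys:
  value 1: originally 1_B, 1_D; after sorting 1_B, 1_D -> order preserved
All equal keys kept their original relative order. Merge Sort is stable: when the heads of the two halves are equal the merge takes from the left half first.
Answer: Stable


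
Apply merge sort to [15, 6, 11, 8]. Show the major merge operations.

Divide and conquer:
  Merge [15] + [6] -> [6, 15]
  Merge [11] + [8] -> [8, 11]
  Merge [6, 15] + [8, 11] -> [6, 8, 11, 15]


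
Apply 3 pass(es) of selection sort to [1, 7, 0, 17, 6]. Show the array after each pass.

Pass 1: Select minimum 0 at index 2, swap -> [0, 7, 1, 17, 6]
Pass 2: Select minimum 1 at index 2, swap -> [0, 1, 7, 17, 6]
Pass 3: Select minimum 6 at index 4, swap -> [0, 1, 6, 17, 7]


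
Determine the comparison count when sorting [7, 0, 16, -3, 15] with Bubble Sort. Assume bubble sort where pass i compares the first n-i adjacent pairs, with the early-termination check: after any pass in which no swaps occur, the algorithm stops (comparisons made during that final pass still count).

Pass 1: compare adjacent pairs (0,1)..(3,4) = 4 comparison(s), 3 swap(s) -> [0, 7, -3, 15, 16]
Pass 2: compare adjacent pairs (0,1)..(2,3) = 3 comparison(s), 1 swap(s) -> [0, -3, 7, 15, 16]
Pass 3: compare adjacent pairs (0,1)..(1,2) = 2 comparison(s), 1 swap(s) -> [-3, 0, 7, 15, 16]
Pass 4: compare adjacent pairs (0,1)..(0,1) = 1 comparison(s), 0 swap(s) -> [-3, 0, 7, 15, 16]
No swaps in this pass, so bubble sort stops here.
Total comparisons: 4 + 3 + 2 + 1 = 10


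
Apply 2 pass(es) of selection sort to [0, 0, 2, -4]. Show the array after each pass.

Pass 1: Select minimum -4 at index 3, swap -> [-4, 0, 2, 0]
Pass 2: Select minimum 0 at index 1, swap -> [-4, 0, 2, 0]


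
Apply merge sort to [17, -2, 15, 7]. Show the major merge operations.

Divide and conquer:
  Merge [17] + [-2] -> [-2, 17]
  Merge [15] + [7] -> [7, 15]
  Merge [-2, 17] + [7, 15] -> [-2, 7, 15, 17]


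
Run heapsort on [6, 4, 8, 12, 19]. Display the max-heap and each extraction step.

Build heap: [19, 12, 8, 6, 4]
Extract 19: [12, 6, 8, 4, 19]
Extract 12: [8, 6, 4, 12, 19]
Extract 8: [6, 4, 8, 12, 19]
Extract 6: [4, 6, 8, 12, 19]


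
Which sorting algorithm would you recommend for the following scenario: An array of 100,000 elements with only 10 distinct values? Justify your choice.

Best choice: 3-way quicksort or Counting sort
Reason: 3-way (Dutch national flag) partitioning groups every copy of the pivot together, so with only d=10 distinct keys quicksort finishes in O(n log d) expected time, which is effectively linear; counting sort runs in O(n + k) where k is the size of the key range (not the number of distinct values), so it is linear when the 10 values are integers drawn from a small known range


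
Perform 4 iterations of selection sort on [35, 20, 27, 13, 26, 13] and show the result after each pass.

Pass 1: Select minimum 13 at index 3, swap -> [13, 20, 27, 35, 26, 13]
Pass 2: Select minimum 13 at index 5, swap -> [13, 13, 27, 35, 26, 20]
Pass 3: Select minimum 20 at index 5, swap -> [13, 13, 20, 35, 26, 27]
Pass 4: Select minimum 26 at index 4, swap -> [13, 13, 20, 26, 35, 27]


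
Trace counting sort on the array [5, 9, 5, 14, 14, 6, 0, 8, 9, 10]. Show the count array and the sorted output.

Count array: [1, 0, 0, 0, 0, 2, 1, 0, 1, 2, 1, 0, 0, 0, 2]
(count[i] = number of elements equal to i)
Cumulative count: [1, 1, 1, 1, 1, 3, 4, 4, 5, 7, 8, 8, 8, 8, 10]
Sorted: [0, 5, 5, 6, 8, 9, 9, 10, 14, 14]


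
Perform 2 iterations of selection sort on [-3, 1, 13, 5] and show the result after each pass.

Pass 1: Select minimum -3 at index 0, swap -> [-3, 1, 13, 5]
Pass 2: Select minimum 1 at index 1, swap -> [-3, 1, 13, 5]


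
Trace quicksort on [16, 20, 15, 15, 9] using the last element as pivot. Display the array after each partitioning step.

Partition 1: pivot=9 at index 0 -> [9, 20, 15, 15, 16]
Partition 2: pivot=16 at index 3 -> [9, 15, 15, 16, 20]
Partition 3: pivot=15 at index 2 -> [9, 15, 15, 16, 20]


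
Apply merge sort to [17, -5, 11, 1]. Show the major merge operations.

Divide and conquer:
  Merge [17] + [-5] -> [-5, 17]
  Merge [11] + [1] -> [1, 11]
  Merge [-5, 17] + [1, 11] -> [-5, 1, 11, 17]


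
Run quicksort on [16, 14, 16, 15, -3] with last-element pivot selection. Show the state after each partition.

Partition 1: pivot=-3 at index 0 -> [-3, 14, 16, 15, 16]
Partition 2: pivot=16 at index 4 -> [-3, 14, 16, 15, 16]
Partition 3: pivot=15 at index 2 -> [-3, 14, 15, 16, 16]


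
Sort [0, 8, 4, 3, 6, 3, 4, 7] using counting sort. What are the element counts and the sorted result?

Count array: [1, 0, 0, 2, 2, 0, 1, 1, 1]
(count[i] = number of elements equal to i)
Cumulative count: [1, 1, 1, 3, 5, 5, 6, 7, 8]
Sorted: [0, 3, 3, 4, 4, 6, 7, 8]


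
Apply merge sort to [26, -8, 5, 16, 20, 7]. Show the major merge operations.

Divide and conquer:
  Merge [-8] + [5] -> [-8, 5]
  Merge [26] + [-8, 5] -> [-8, 5, 26]
  Merge [20] + [7] -> [7, 20]
  Merge [16] + [7, 20] -> [7, 16, 20]
  Merge [-8, 5, 26] + [7, 16, 20] -> [-8, 5, 7, 16, 20, 26]


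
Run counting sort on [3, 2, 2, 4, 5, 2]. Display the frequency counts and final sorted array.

Count array: [0, 0, 3, 1, 1, 1]
(count[i] = number of elements equal to i)
Cumulative count: [0, 0, 3, 4, 5, 6]
Sorted: [2, 2, 2, 3, 4, 5]


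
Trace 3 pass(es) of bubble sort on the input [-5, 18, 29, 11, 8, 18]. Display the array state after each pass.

After pass 1: [-5, 18, 11, 8, 18, 29] (3 swaps)
After pass 2: [-5, 11, 8, 18, 18, 29] (2 swaps)
After pass 3: [-5, 8, 11, 18, 18, 29] (1 swaps)
Total swaps: 6


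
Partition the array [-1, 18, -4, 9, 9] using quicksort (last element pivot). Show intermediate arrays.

Partition 1: pivot=9 at index 3 -> [-1, -4, 9, 9, 18]
Partition 2: pivot=9 at index 2 -> [-1, -4, 9, 9, 18]
Partition 3: pivot=-4 at index 0 -> [-4, -1, 9, 9, 18]


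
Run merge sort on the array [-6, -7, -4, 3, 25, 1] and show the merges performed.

Divide and conquer:
  Merge [-7] + [-4] -> [-7, -4]
  Merge [-6] + [-7, -4] -> [-7, -6, -4]
  Merge [25] + [1] -> [1, 25]
  Merge [3] + [1, 25] -> [1, 3, 25]
  Merge [-7, -6, -4] + [1, 3, 25] -> [-7, -6, -4, 1, 3, 25]


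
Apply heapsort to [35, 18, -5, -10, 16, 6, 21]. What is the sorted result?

Build heap: [35, 18, 21, -10, 16, 6, -5]
Extract 35: [21, 18, 6, -10, 16, -5, 35]
Extract 21: [18, 16, 6, -10, -5, 21, 35]
Extract 18: [16, -5, 6, -10, 18, 21, 35]
Extract 16: [6, -5, -10, 16, 18, 21, 35]
Extract 6: [-5, -10, 6, 16, 18, 21, 35]
Extract -5: [-10, -5, 6, 16, 18, 21, 35]


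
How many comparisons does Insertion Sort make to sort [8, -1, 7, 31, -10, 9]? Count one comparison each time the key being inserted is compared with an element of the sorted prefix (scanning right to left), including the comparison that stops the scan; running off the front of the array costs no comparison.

Insert -1: 8 > -1 (shift), reached front = 1 comparison(s) -> [-1, 8, 7, 31, -10, 9]
Insert 7: 8 > 7 (shift), -1 <= 7 (stop) = 2 comparison(s) -> [-1, 7, 8, 31, -10, 9]
Insert 31: 8 <= 31 (stop) = 1 comparison(s) -> [-1, 7, 8, 31, -10, 9]
Insert -10: 31 > -10 (shift), 8 > -10 (shift), 7 > -10 (shift), -1 > -10 (shift), reached front = 4 comparison(s) -> [-10, -1, 7, 8, 31, 9]
Insert 9: 31 > 9 (shift), 8 <= 9 (stop) = 2 comparison(s) -> [-10, -1, 7, 8, 9, 31]
Total comparisons: 1 + 2 + 1 + 4 + 2 = 10


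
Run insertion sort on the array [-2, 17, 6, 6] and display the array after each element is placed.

First element -2 is already 'sorted'
Insert 17: shifted 0 elements -> [-2, 17, 6, 6]
Insert 6: shifted 1 elements -> [-2, 6, 17, 6]
Insert 6: shifted 1 elements -> [-2, 6, 6, 17]


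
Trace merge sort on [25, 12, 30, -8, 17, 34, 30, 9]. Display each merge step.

Divide and conquer:
  Merge [25] + [12] -> [12, 25]
  Merge [30] + [-8] -> [-8, 30]
  Merge [12, 25] + [-8, 30] -> [-8, 12, 25, 30]
  Merge [17] + [34] -> [17, 34]
  Merge [30] + [9] -> [9, 30]
  Merge [17, 34] + [9, 30] -> [9, 17, 30, 34]
  Merge [-8, 12, 25, 30] + [9, 17, 30, 34] -> [-8, 9, 12, 17, 25, 30, 30, 34]


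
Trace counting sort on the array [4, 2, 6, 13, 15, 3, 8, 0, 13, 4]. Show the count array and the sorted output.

Count array: [1, 0, 1, 1, 2, 0, 1, 0, 1, 0, 0, 0, 0, 2, 0, 1]
(count[i] = number of elements equal to i)
Cumulative count: [1, 1, 2, 3, 5, 5, 6, 6, 7, 7, 7, 7, 7, 9, 9, 10]
Sorted: [0, 2, 3, 4, 4, 6, 8, 13, 13, 15]


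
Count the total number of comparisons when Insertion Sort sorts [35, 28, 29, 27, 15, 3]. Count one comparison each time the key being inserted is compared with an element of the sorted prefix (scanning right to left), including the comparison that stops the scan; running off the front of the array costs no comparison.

Insert 28: 35 > 28 (shift), reached front = 1 comparison(s) -> [28, 35, 29, 27, 15, 3]
Insert 29: 35 > 29 (shift), 28 <= 29 (stop) = 2 comparison(s) -> [28, 29, 35, 27, 15, 3]
Insert 27: 35 > 27 (shift), 29 > 27 (shift), 28 > 27 (shift), reached front = 3 comparison(s) -> [27, 28, 29, 35, 15, 3]
Insert 15: 35 > 15 (shift), 29 > 15 (shift), 28 > 15 (shift), 27 > 15 (shift), reached front = 4 comparison(s) -> [15, 27, 28, 29, 35, 3]
Insert 3: 35 > 3 (shift), 29 > 3 (shift), 28 > 3 (shift), 27 > 3 (shift), 15 > 3 (shift), reached front = 5 comparison(s) -> [3, 15, 27, 28, 29, 35]
Total comparisons: 1 + 2 + 3 + 4 + 5 = 15


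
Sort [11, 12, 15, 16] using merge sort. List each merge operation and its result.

Divide and conquer:
  Merge [11] + [12] -> [11, 12]
  Merge [15] + [16] -> [15, 16]
  Merge [11, 12] + [15, 16] -> [11, 12, 15, 16]


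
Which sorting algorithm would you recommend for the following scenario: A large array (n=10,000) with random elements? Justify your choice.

Best choice: Quicksort or Mergesort
Reason: Both have O(n log n) average case; quicksort has lower constant factors


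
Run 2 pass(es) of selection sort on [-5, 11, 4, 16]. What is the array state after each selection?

Pass 1: Select minimum -5 at index 0, swap -> [-5, 11, 4, 16]
Pass 2: Select minimum 4 at index 2, swap -> [-5, 4, 11, 16]


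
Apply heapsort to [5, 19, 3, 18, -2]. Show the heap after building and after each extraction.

Build heap: [19, 18, 3, 5, -2]
Extract 19: [18, 5, 3, -2, 19]
Extract 18: [5, -2, 3, 18, 19]
Extract 5: [3, -2, 5, 18, 19]
Extract 3: [-2, 3, 5, 18, 19]


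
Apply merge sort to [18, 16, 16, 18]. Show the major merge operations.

Divide and conquer:
  Merge [18] + [16] -> [16, 18]
  Merge [16] + [18] -> [16, 18]
  Merge [16, 18] + [16, 18] -> [16, 16, 18, 18]


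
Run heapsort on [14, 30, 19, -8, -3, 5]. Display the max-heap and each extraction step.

Build heap: [30, 14, 19, -8, -3, 5]
Extract 30: [19, 14, 5, -8, -3, 30]
Extract 19: [14, -3, 5, -8, 19, 30]
Extract 14: [5, -3, -8, 14, 19, 30]
Extract 5: [-3, -8, 5, 14, 19, 30]
Extract -3: [-8, -3, 5, 14, 19, 30]


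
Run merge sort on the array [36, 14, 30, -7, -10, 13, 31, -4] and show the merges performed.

Divide and conquer:
  Merge [36] + [14] -> [14, 36]
  Merge [30] + [-7] -> [-7, 30]
  Merge [14, 36] + [-7, 30] -> [-7, 14, 30, 36]
  Merge [-10] + [13] -> [-10, 13]
  Merge [31] + [-4] -> [-4, 31]
  Merge [-10, 13] + [-4, 31] -> [-10, -4, 13, 31]
  Merge [-7, 14, 30, 36] + [-10, -4, 13, 31] -> [-10, -7, -4, 13, 14, 30, 31, 36]


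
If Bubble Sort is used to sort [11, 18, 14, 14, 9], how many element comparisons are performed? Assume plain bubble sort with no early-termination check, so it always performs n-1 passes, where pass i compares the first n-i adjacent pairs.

Pass 1: compare adjacent pairs (0,1)..(3,4) = 4 comparison(s), 3 swap(s) -> [11, 14, 14, 9, 18]
Pass 2: compare adjacent pairs (0,1)..(2,3) = 3 comparison(s), 1 swap(s) -> [11, 14, 9, 14, 18]
Pass 3: compare adjacent pairs (0,1)..(1,2) = 2 comparison(s), 1 swap(s) -> [11, 9, 14, 14, 18]
Pass 4: compare adjacent pairs (0,1)..(0,1) = 1 comparison(s), 1 swap(s) -> [9, 11, 14, 14, 18]
Total comparisons: 4 + 3 + 2 + 1 = 10


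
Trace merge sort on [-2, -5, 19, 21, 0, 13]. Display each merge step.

Divide and conquer:
  Merge [-5] + [19] -> [-5, 19]
  Merge [-2] + [-5, 19] -> [-5, -2, 19]
  Merge [0] + [13] -> [0, 13]
  Merge [21] + [0, 13] -> [0, 13, 21]
  Merge [-5, -2, 19] + [0, 13, 21] -> [-5, -2, 0, 13, 19, 21]


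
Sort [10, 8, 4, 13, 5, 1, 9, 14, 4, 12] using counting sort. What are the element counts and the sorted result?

Count array: [0, 1, 0, 0, 2, 1, 0, 0, 1, 1, 1, 0, 1, 1, 1]
(count[i] = number of elements equal to i)
Cumulative count: [0, 1, 1, 1, 3, 4, 4, 4, 5, 6, 7, 7, 8, 9, 10]
Sorted: [1, 4, 4, 5, 8, 9, 10, 12, 13, 14]


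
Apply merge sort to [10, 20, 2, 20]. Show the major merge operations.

Divide and conquer:
  Merge [10] + [20] -> [10, 20]
  Merge [2] + [20] -> [2, 20]
  Merge [10, 20] + [2, 20] -> [2, 10, 20, 20]
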